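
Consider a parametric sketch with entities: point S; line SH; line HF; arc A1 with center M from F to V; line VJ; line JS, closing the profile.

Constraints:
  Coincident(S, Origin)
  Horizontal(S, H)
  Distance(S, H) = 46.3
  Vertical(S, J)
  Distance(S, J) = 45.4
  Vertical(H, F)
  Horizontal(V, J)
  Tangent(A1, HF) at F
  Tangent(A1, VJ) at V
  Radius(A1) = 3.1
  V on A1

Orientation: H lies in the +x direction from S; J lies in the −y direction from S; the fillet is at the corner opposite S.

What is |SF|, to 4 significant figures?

62.71

The virtual corner opposite S is at (46.30, -45.40). Since A1 is tangent to HF there, MF ⟂ HF and tangency of A1 to VJ means the radius MV is perpendicular to VJ, with radius 3.1, so the center M sits 3.1 in from both sides at M = (43.20, -42.30). That places the tangent points at F = (46.30, -42.30) on HF and V = (43.20, -45.40) on VJ. Then |SF| = |F − S| = 62.71.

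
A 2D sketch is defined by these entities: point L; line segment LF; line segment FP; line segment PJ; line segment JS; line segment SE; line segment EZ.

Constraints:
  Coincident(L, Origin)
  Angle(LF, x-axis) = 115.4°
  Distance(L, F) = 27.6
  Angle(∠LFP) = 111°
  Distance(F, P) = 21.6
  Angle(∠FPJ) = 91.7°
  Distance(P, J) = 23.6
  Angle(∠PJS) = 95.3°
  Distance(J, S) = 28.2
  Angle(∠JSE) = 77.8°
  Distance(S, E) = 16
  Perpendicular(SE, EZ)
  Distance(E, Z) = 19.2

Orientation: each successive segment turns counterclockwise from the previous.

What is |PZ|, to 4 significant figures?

14.48

∠JSE = 77.8° gives SE at 99.60° from the x-axis; with |SE| = 16.0, E = (-6.761, 14.20). SE is perpendicular to EZ, so EZ runs at -170.4°; with |EZ| = 19.2, Z = (-25.69, 11.00). Then |PZ| = |Z − P| = 14.48.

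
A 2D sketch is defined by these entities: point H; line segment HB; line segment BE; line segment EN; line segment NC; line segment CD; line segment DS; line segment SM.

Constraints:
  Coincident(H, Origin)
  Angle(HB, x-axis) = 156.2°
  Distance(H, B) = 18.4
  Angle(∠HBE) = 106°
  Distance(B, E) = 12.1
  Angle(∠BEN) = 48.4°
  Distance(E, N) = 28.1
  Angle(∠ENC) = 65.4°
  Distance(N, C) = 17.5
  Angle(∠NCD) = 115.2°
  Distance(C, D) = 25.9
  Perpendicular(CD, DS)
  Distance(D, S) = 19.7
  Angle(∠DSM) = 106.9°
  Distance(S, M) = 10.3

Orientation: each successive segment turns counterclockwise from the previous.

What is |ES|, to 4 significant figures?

6.352

H is at the origin; HB runs at 156.2° with length 18.4, so B = (-16.84, 7.425). ∠HBE = 106.0° gives BE at -129.8° from the x-axis; with |BE| = 12.1, E = (-24.58, -1.871). ∠BEN = 48.4° gives EN at 1.800° from the x-axis; with |EN| = 28.1, N = (3.506, -0.9884). ∠ENC = 65.4° gives NC at 116.4° from the x-axis; with |NC| = 17.5, C = (-4.276, 14.69). ∠NCD = 115.2° gives CD at -178.8° from the x-axis; with |CD| = 25.9, D = (-30.17, 14.14). The perpendicularity gives DS at right angles to CD, so DS runs at -88.80°; with |DS| = 19.7, S = (-29.76, -5.551). Then |ES| = |S − E| = 6.352.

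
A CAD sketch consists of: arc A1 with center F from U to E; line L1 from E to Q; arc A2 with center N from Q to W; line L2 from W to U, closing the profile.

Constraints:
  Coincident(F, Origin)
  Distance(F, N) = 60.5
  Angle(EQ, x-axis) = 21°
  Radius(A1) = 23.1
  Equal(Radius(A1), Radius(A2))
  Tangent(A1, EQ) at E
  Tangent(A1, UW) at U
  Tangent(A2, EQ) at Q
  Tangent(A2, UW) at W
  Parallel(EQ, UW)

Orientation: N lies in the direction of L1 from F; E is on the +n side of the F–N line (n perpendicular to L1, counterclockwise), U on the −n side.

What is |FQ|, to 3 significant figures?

64.8

The slot axis is L1's direction at 21.0°, so u = (cos 21.0°, sin 21.0°) = (0.934, 0.358) and n = (−sin 21.0°, cos 21.0°) = (-0.358, 0.934). F is at the origin and N lies 60.5 along u from F, so N = 60.5·u = (56.5, 21.7). Tangency of A1 to both parallel lines with radius 23.1 puts E and U at F ± 23.1·n: E = (-8.28, 21.6), U = (8.28, -21.6). Equal radii place Q and W the same way about N: Q = N + 23.1·n = (48.2, 43.2), W = N − 23.1·n = (64.8, 0.116). Then |FQ| = |Q − F| = 64.8.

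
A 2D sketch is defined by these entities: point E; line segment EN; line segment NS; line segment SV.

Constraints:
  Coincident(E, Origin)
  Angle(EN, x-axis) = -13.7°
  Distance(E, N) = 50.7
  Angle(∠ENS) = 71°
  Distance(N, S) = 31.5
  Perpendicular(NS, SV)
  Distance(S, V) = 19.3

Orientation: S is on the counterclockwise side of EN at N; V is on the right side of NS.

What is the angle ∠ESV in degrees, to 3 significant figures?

163°

E is at the origin; EN runs at -13.7° with length 50.7, so N = 50.7·(cos -13.7°, sin -13.7°) = (49.3, -12.0). ∠ENS = 71.0°, so NS runs at -13.7° + (180° − 71.0°) = 95.3° from the x-axis; with |NS| = 31.5, S = N + 31.5·(cos 95.3°, sin 95.3°) = (46.3, 19.4). The perpendicularity gives SV at right angles to NS; with |SV| = 19.3 on the right of NS, V = S + 19.3·(0.996, 0.0924) = (65.6, 21.1). Then cos ∠ESV = SE·SV / (|SE||SV|), giving 163°.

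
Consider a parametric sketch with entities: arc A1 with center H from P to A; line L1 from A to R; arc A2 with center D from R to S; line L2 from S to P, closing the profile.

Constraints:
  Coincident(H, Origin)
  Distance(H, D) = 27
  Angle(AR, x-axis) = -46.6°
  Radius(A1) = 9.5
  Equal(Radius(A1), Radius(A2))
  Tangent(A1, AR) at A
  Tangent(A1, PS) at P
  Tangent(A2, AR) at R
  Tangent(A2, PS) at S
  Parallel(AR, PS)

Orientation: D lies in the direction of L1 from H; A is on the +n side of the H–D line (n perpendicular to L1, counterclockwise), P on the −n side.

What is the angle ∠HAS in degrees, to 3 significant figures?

54.9°

Tangency of A1 to both parallel lines with radius 9.5 puts A and P at H ± 9.5·n: A = (6.90, 6.53), P = (-6.90, -6.53). Equal radii place R and S the same way about D: R = D + 9.5·n = (25.5, -13.1), S = D − 9.5·n = (11.6, -26.1). Then cos ∠HAS = AH·AS / (|AH||AS|), giving 54.9°.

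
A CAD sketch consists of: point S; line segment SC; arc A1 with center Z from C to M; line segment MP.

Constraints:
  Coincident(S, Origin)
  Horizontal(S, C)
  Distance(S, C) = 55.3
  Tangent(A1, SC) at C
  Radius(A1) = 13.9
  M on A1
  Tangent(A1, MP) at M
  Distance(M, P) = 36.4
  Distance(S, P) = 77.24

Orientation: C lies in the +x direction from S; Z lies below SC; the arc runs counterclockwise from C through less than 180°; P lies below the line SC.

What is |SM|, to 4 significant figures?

46.59

Checks: |ZM| = 13.90 ✓; ∠(ZM, MP) = 90.00° ✓; |MP| = 36.40 ✓; |SP| = 77.24 ✓.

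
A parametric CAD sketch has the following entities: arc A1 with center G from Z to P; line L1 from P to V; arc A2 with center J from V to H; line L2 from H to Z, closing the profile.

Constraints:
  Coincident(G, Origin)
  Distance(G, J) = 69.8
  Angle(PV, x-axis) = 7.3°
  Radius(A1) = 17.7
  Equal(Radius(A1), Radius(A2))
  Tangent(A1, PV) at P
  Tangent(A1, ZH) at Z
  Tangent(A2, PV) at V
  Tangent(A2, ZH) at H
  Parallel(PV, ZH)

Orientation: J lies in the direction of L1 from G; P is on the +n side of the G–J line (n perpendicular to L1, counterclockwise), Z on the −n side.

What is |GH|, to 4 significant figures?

72.01

Tangency of A1 to both parallel lines with radius 17.7 puts P and Z at G ± 17.7·n: P = (-2.249, 17.56), Z = (2.249, -17.56). Equal radii place V and H the same way about J: V = J + 17.7·n = (66.99, 26.43), H = J − 17.7·n = (71.48, -8.687). Then |GH| = |H − G| = 72.01.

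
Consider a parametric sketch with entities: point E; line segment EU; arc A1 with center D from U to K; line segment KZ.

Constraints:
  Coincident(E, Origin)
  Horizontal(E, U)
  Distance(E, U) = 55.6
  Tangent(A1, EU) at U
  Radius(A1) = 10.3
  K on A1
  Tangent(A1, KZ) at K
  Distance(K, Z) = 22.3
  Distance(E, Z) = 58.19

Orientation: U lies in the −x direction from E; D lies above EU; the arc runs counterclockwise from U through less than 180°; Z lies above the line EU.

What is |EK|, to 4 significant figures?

46.74

E is at the origin; E and U share the same y with |EU| = 55.6 and U on the −x side, so U = (-55.60, 0.000). Since A1 is tangent to EU there, DU ⟂ EU, so D = U + (0, 10.3) = (-55.60, 10.30). Since DK ⟂ KZ (tangency), |DZ| = √(10.3² + 22.3²) = 24.56 regardless of where K sits on A1. So Z lies on both circle(E, 58.19) and circle(D, 24.56); the above-EU intersection is Z = (-47.57, 33.51). K is the foot of the tangent from Z: K = (-45.35, 11.32).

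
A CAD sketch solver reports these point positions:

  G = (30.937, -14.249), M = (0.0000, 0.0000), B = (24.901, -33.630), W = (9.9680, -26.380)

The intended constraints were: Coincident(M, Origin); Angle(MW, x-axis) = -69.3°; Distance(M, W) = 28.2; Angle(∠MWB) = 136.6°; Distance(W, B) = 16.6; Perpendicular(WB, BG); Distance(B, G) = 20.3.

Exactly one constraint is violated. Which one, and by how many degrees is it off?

Perpendicular(WB, BG) — off by 8.60°.

M = (0.00, 0.00) ✓; MW at -69.30° ✓; |MW| = 28.20 ✓; ∠MWB = 136.6° ✓; |WB| = 16.60 ✓; ∠(WB, BG) = 98.60° ✗; |BG| = 20.30 ✓.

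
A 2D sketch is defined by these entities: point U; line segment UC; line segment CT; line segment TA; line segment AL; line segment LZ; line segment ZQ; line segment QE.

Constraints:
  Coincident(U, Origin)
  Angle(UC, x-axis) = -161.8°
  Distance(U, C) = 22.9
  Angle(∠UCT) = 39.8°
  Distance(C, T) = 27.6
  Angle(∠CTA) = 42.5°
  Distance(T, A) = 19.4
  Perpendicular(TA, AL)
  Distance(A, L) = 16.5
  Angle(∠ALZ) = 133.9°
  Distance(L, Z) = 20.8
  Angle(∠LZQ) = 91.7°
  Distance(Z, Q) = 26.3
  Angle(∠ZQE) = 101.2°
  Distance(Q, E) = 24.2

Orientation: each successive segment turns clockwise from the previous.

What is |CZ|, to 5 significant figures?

20.117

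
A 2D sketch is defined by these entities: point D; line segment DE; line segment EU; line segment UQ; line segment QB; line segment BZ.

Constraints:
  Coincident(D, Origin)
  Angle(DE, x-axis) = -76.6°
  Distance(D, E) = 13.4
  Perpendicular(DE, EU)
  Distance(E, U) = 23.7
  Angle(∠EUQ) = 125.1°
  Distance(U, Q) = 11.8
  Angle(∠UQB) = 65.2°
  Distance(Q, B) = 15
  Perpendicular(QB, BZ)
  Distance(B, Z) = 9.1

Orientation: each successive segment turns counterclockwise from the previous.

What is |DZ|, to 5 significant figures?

17.296

D is at the origin; DE runs at -76.6° with length 13.4, so E = (3.1054, -13.035). DE ⟂ EU, so EU runs at 13.400°; with |EU| = 23.7, U = (26.160, -7.5428). ∠EUQ = 125.1° gives UQ at 68.300° from the x-axis; with |UQ| = 11.8, Q = (30.523, 3.4210). ∠UQB = 65.2° gives QB at -176.90° from the x-axis; with |QB| = 15.0, B = (15.545, 2.6098). The perpendicularity gives BZ at right angles to QB, so BZ runs at -86.900°; with |BZ| = 9.1, Z = (16.037, -6.4769). Then |DZ| = |Z − D| = 17.296.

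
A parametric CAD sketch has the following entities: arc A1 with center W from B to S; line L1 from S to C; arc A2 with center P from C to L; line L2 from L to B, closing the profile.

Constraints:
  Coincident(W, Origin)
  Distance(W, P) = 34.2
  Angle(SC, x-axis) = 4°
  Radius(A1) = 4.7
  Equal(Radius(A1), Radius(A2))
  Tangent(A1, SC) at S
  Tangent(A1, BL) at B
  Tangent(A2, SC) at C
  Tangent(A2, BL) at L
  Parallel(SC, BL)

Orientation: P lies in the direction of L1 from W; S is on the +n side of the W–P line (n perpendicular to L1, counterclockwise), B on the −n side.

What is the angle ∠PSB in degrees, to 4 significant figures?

82.18°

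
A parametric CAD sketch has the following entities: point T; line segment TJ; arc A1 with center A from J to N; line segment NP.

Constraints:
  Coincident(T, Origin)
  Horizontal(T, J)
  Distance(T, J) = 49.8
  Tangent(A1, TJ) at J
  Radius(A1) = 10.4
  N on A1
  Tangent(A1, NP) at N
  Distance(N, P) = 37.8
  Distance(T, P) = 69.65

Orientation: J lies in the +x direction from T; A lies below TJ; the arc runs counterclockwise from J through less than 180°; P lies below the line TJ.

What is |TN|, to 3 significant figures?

41.8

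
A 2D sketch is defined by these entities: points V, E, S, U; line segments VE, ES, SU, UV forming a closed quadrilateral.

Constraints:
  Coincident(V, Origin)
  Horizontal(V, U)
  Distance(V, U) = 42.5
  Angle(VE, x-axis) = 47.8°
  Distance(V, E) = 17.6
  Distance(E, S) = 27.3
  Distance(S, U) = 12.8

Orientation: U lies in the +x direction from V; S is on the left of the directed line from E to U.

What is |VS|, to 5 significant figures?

41.015

V is at the origin; V and U share the same y with |VU| = 42.5 and U in +x, so U = (42.5, 0). VE runs at 47.8° with |VE| = 17.6, so E = (11.822, 13.038). S is determined by |ES| = 27.3 and |SU| = 12.8 together: it lies at the intersection of circle(E, 27.3) and circle(U, 12.8). With |EU| = 33.333, the foot of the radical line on EU is 25.388 from E and the perpendicular offset is √(27.3² − 25.388²) = 10.036. Taking the left-of-EU solution: S = (39.113, 12.344).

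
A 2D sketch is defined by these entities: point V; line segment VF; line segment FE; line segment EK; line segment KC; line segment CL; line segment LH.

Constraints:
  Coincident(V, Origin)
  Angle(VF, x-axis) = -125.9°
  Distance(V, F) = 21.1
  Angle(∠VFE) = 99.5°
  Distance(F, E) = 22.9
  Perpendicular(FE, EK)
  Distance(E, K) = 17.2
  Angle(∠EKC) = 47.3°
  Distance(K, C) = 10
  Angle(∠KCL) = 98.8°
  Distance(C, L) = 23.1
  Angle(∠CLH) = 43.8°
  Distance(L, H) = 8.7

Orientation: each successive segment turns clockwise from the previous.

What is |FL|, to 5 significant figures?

29.752

V is at the origin; VF runs at -125.9° with length 21.1, so F = (-12.372, -17.092). ∠VFE = 99.5° gives FE at 153.60° from the x-axis; with |FE| = 22.9, E = (-32.884, -6.9097). The perpendicularity gives EK at right angles to FE, so EK runs at 63.600°; with |EK| = 17.2, K = (-25.237, 8.4965). ∠EKC = 47.3° gives KC at -69.100° from the x-axis; with |KC| = 10.0, C = (-21.669, -0.84554). ∠KCL = 98.8° gives CL at -150.30° from the x-axis; with |CL| = 23.1, L = (-41.735, -12.291). Then |FL| = |L − F| = 29.752.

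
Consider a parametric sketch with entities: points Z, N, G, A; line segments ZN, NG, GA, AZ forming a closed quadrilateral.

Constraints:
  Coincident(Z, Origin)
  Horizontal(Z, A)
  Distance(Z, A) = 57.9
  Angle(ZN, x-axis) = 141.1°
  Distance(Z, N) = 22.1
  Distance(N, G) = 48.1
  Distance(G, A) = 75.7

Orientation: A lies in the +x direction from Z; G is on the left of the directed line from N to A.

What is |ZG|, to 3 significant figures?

56.1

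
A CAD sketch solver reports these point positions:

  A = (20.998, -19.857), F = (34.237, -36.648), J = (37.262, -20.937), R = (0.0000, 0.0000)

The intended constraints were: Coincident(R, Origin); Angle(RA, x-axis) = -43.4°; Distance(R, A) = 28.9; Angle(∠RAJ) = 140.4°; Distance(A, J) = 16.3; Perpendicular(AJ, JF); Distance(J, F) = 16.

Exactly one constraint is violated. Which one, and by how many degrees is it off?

Perpendicular(AJ, JF) — off by 7.10°.

R = (0.00, 0.00) ✓; RA at -43.40° ✓; |RA| = 28.90 ✓; ∠RAJ = 140.4° ✓; |AJ| = 16.30 ✓; ∠(AJ, JF) = 97.10° ✗; |JF| = 16.00 ✓.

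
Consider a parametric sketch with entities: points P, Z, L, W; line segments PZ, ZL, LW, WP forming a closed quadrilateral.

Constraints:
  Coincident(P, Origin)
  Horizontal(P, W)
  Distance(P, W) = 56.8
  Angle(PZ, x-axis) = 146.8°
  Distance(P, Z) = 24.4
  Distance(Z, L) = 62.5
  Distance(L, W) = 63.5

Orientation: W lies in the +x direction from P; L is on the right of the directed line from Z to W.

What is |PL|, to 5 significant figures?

42.745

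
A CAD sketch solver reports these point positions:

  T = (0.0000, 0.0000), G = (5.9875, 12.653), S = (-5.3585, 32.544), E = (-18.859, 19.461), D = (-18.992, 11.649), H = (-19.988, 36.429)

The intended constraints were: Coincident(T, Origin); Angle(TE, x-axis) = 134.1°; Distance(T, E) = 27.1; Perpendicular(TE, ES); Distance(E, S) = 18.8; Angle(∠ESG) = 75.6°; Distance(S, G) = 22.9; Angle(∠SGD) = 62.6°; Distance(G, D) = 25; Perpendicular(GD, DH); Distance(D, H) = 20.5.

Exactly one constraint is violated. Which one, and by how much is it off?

Distance(D, H) = 20.5 — off by 4.30.

T = (0.00, 0.00) ✓; TE at 134.1° ✓; |TE| = 27.10 ✓; ∠(TE, ES) = 90.00° ✓; |ES| = 18.80 ✓; ∠ESG = 75.60° ✓; |SG| = 22.90 ✓; ∠SGD = 62.60° ✓; |GD| = 25.00 ✓; ∠(GD, DH) = 90.00° ✓; |DH| = 24.80 ✗.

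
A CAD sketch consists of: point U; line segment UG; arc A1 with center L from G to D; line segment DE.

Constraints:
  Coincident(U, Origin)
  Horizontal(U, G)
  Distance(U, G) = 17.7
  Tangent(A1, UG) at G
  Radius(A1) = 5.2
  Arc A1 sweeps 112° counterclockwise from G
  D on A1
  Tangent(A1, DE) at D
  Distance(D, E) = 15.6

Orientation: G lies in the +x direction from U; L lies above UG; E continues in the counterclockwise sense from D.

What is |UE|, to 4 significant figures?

27.30

On A1, G sits at bearing -90° from L; a 112° counterclockwise sweep puts D at bearing 22°, so D = L + 5.2·(cos 22°, sin 22°) = (22.52, 7.148). The tangent condition forces LD to be normal to DE, so DE runs along (−sin 22°, cos 22°); with |DE| = 15.6, E = (16.68, 21.61). Then |UE| = |E − U| = 27.30.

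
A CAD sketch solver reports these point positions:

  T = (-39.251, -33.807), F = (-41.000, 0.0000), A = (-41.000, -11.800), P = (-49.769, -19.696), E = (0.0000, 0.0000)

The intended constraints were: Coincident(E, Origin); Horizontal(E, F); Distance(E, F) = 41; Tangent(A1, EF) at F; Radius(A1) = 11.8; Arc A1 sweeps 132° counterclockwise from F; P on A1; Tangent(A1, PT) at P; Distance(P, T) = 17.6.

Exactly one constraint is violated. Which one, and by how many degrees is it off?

Tangent(A1, PT) at P — off by 5.30°.

E = (0.00, 0.00) ✓; E.y = 0.00, F.y = 0.00 ✓; |EF| = 41.00 ✓; ∠(AF, FE) = 90.00° ✓; |AF| = 11.80 ✓; bearing(A→P) − bearing(A→F) = 132.0° ✓; |AP| = 11.80 ✓; ∠(AP, PT) = 95.30° ✗; |PT| = 17.60 ✓.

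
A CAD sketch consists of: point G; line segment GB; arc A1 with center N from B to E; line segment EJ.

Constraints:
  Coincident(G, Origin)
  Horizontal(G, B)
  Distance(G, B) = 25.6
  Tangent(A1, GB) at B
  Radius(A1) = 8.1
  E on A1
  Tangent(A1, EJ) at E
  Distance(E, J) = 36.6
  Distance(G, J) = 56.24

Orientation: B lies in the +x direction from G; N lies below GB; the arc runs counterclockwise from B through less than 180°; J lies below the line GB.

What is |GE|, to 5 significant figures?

21.701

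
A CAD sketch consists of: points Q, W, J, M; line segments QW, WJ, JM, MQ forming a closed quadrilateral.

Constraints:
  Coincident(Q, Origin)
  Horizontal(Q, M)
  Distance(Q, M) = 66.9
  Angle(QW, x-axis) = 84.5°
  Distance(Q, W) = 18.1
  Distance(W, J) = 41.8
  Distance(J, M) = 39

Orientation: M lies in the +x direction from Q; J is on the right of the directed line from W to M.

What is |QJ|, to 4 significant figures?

32.63

Checks: |WJ| = 41.80 ✓; |JM| = 39.00 ✓.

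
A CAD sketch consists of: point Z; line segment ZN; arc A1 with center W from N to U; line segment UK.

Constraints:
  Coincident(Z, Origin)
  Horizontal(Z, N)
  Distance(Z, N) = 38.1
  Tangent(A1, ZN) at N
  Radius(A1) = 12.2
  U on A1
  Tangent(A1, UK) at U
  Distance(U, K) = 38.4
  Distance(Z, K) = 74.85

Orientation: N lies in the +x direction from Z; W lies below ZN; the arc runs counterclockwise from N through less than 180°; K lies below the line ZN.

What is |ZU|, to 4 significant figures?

36.60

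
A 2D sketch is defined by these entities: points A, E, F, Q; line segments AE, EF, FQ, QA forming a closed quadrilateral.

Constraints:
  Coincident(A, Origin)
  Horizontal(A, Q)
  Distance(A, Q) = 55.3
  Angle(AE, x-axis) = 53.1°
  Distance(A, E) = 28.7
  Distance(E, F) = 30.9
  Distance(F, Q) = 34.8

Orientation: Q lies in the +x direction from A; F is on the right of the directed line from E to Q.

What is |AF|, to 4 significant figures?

22.69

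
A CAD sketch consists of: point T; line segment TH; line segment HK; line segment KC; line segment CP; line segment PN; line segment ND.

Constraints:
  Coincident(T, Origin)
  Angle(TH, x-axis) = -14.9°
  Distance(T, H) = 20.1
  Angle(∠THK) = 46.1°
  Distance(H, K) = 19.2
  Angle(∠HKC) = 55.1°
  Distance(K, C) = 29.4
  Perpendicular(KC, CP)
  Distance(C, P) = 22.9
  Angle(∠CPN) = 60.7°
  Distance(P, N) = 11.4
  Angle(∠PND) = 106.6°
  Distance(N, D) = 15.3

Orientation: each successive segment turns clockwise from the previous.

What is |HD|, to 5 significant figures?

17.843

∠CPN = 60.7° gives PN at -123.00° from the x-axis; with |PN| = 11.4, N = (21.542, 3.1856). ∠PND = 106.6° gives ND at 163.60° from the x-axis; with |ND| = 15.3, D = (6.8643, 7.5054). Then |HD| = |D − H| = 17.843.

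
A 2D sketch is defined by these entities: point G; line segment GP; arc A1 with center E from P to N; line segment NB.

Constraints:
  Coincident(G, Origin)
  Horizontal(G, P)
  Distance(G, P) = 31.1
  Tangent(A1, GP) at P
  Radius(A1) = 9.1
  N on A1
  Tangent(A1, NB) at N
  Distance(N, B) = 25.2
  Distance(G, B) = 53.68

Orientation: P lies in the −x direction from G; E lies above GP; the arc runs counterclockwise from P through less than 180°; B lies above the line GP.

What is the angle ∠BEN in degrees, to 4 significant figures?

70.14°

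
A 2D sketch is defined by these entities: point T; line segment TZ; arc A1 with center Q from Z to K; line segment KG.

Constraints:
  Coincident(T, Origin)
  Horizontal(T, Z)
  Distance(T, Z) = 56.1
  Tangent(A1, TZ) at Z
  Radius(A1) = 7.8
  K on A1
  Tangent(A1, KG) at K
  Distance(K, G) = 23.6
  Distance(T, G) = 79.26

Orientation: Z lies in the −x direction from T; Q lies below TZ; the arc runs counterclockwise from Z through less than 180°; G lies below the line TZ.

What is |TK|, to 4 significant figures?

62.62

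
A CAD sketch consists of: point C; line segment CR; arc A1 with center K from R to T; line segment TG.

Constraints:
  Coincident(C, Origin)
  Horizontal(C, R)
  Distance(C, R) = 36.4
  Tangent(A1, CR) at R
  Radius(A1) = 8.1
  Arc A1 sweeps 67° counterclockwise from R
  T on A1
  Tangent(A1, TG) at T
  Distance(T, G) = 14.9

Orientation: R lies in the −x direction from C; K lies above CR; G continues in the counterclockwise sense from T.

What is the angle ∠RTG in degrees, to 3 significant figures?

146°

C is at the origin; C and R share the same y with |CR| = 36.4 and R on the −x side, so R = (-36.4, 0.00). Since A1 is tangent to CR there, KR ⟂ CR, so K = R + (0, 8.1) = (-36.4, 8.10). On A1, R sits at bearing -90° from K; a 67° counterclockwise sweep puts T at bearing -23°, so T = K + 8.1·(cos -23°, sin -23°) = (-28.9, 4.94). The tangent condition forces KT to be normal to TG, so TG runs along (−sin -23°, cos -23°); with |TG| = 14.9, G = (-23.1, 18.7). Then cos ∠RTG = TR·TG / (|TR||TG|), giving 146°.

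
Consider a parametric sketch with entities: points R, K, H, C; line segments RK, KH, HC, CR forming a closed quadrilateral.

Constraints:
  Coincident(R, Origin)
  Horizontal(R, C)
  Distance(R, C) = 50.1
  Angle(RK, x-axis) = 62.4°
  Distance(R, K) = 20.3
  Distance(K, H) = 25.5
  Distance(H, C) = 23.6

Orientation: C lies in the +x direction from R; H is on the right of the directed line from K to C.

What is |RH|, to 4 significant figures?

26.53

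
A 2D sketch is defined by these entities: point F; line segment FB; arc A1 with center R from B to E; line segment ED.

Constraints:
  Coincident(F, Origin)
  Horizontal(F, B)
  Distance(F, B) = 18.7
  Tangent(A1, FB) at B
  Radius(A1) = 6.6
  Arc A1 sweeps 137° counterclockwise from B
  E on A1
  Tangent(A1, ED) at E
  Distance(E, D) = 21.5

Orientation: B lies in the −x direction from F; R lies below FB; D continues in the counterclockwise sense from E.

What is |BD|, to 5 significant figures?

28.401

F is at the origin; FB is horizontal with |FB| = 18.7 and B on the −x side, so B = (-18.700, 0.0000). Since A1 is tangent to FB there, RB ⟂ FB, so R = B + (0, -6.6) = (-18.700, -6.6000). On A1, B sits at bearing 90° from R; a 137° counterclockwise sweep puts E at bearing 227°, so E = R + 6.6·(cos 227°, sin 227°) = (-23.201, -11.427). Since A1 is tangent to ED there, RE ⟂ ED, so ED runs along (−sin 227°, cos 227°); with |ED| = 21.5, D = (-7.4771, -26.090). Then |BD| = |D − B| = 28.401.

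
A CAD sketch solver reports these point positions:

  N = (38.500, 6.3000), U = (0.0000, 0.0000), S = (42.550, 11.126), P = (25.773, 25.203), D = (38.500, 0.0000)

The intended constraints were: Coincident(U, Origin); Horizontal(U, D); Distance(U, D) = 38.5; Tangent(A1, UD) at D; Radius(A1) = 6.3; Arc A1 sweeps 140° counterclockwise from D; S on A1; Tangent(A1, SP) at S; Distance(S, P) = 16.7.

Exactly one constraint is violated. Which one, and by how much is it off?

Distance(S, P) = 16.7 — off by 5.20.

U = (0.00, 0.00) ✓; U.y = 0.00, D.y = 0.00 ✓; |UD| = 38.50 ✓; ∠(ND, DU) = 90.00° ✓; |ND| = 6.300 ✓; bearing(N→S) − bearing(N→D) = 140.0° ✓; |NS| = 6.300 ✓; ∠(NS, SP) = 90.00° ✓; |SP| = 21.90 ✗.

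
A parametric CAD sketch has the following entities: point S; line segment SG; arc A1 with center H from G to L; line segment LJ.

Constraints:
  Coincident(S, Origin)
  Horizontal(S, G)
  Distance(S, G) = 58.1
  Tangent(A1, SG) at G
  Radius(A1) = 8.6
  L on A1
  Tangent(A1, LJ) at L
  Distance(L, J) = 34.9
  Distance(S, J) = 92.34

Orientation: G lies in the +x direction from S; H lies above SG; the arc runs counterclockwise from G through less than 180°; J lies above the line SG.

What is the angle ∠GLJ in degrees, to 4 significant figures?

155.7°

Checks: |HL| = 8.600 ✓; ∠(HL, LJ) = 90.00° ✓; |LJ| = 34.90 ✓; |SJ| = 92.34 ✓.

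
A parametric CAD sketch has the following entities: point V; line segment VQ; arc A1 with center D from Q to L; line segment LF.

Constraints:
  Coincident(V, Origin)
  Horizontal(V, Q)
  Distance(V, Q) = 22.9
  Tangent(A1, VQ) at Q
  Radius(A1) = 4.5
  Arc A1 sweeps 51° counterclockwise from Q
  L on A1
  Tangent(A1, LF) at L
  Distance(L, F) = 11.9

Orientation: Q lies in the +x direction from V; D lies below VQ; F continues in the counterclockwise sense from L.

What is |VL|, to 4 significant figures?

19.47

The tangent condition forces DQ to be normal to VQ, so D = Q + (0, -4.5) = (22.90, -4.500). On A1, Q sits at bearing 90° from D; a 51° counterclockwise sweep puts L at bearing 141°, so L = D + 4.5·(cos 141°, sin 141°) = (19.40, -1.668). Then |VL| = |L − V| = 19.47.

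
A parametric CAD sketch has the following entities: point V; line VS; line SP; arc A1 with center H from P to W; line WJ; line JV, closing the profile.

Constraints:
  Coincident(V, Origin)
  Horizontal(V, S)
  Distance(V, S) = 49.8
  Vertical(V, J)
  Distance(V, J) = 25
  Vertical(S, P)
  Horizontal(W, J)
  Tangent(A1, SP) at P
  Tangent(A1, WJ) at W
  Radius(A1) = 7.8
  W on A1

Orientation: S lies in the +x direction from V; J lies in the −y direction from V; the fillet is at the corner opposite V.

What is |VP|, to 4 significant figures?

52.69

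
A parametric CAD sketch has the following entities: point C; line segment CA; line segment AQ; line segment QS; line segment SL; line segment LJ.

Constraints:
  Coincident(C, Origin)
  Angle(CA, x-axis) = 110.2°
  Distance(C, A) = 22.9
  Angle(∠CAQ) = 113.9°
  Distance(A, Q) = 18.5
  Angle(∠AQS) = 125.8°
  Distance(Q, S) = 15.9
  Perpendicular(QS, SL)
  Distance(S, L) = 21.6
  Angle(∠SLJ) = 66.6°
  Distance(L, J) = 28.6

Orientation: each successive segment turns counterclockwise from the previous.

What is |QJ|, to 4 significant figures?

14.56

C is at the origin; CA runs at 110.2° with length 22.9, so A = (-7.907, 21.49). ∠CAQ = 113.9° gives AQ at 176.3° from the x-axis; with |AQ| = 18.5, Q = (-26.37, 22.69). ∠AQS = 125.8° gives QS at -129.5° from the x-axis; with |QS| = 15.9, S = (-36.48, 10.42). The perpendicularity gives SL at right angles to QS, so SL runs at -39.50°; with |SL| = 21.6, L = (-19.82, -3.323). ∠SLJ = 66.6° gives LJ at 73.90° from the x-axis; with |LJ| = 28.6, J = (-11.88, 24.16). Then |QJ| = |J − Q| = 14.56.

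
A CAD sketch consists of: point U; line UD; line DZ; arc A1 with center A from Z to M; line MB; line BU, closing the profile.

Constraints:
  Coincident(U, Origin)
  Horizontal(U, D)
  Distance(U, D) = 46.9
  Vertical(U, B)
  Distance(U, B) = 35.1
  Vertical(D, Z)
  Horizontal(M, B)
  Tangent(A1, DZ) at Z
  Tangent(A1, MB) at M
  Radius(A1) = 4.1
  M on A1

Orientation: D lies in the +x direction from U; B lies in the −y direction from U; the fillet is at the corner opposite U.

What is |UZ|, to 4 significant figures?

56.22

The virtual corner opposite U is at (46.90, -35.10). A1 meets DZ tangentially, so AZ is at right angles to DZ and A1 meets MB tangentially, so AM is at right angles to MB, with radius 4.1, so the center A sits 4.1 in from both sides at A = (42.80, -31.00). That places the tangent points at Z = (46.90, -31.00) on DZ and M = (42.80, -35.10) on MB. Then |UZ| = |Z − U| = 56.22.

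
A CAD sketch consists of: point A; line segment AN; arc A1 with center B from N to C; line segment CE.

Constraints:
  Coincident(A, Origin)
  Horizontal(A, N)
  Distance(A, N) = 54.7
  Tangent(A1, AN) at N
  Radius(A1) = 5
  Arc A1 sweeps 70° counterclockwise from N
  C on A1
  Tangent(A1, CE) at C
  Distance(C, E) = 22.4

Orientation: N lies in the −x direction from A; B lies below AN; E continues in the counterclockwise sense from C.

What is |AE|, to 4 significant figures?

71.34

A is at the origin; A and N share the same y with |AN| = 54.7 and N on the −x side, so N = (-54.70, 0.000). The tangent condition forces BN to be normal to AN, so B = N + (0, -5) = (-54.70, -5.000). On A1, N sits at bearing 90° from B; a 70° counterclockwise sweep puts C at bearing 160°, so C = B + 5.0·(cos 160°, sin 160°) = (-59.40, -3.290). Tangency of A1 to CE means the radius BC is perpendicular to CE, so CE runs along (−sin 160°, cos 160°); with |CE| = 22.4, E = (-67.06, -24.34). Then |AE| = |E − A| = 71.34.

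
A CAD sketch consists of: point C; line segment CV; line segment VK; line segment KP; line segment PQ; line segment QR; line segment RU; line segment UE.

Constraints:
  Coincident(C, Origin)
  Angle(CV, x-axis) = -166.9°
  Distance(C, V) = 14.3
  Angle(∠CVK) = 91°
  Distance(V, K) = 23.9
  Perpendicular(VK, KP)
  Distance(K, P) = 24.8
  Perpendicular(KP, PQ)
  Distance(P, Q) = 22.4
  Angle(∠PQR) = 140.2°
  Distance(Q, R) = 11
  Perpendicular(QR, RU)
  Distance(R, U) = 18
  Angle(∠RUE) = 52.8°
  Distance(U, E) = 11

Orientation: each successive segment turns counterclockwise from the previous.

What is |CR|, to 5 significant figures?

7.5425

The perpendicularity gives PQ at right angles to KP, so PQ runs at 102.10°; with |PQ| = 22.4, Q = (10.636, 0.49075). ∠PQR = 140.2° gives QR at 141.90° from the x-axis; with |QR| = 11.0, R = (1.9793, 7.2781). Then |CR| = |R − C| = 7.5425.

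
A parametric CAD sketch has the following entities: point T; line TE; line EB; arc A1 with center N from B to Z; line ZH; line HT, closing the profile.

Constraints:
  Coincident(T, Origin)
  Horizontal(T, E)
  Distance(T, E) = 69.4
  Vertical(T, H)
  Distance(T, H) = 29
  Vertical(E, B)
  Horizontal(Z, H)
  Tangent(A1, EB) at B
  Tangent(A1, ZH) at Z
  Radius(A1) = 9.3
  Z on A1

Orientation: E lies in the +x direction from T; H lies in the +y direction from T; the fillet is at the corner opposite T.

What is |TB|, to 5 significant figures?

72.142

The virtual corner opposite T is at (69.400, 29.000). Tangency of A1 to EB means the radius NB is perpendicular to EB and A1 meets ZH tangentially, so NZ is at right angles to ZH, with radius 9.3, so the center N sits 9.3 in from both sides at N = (60.100, 19.700). That places the tangent points at B = (69.400, 19.700) on EB and Z = (60.100, 29.000) on ZH. Then |TB| = |B − T| = 72.142.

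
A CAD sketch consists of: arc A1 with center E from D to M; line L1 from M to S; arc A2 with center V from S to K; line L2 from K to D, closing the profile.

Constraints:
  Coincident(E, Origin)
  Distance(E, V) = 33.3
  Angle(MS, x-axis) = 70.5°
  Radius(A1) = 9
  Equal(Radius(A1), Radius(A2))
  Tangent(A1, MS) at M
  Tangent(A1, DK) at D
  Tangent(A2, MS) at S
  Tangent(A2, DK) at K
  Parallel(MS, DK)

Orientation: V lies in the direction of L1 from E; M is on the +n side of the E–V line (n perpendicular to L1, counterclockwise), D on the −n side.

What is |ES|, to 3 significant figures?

34.5

Tangency of A1 to both parallel lines with radius 9.0 puts M and D at E ± 9.0·n: M = (-8.48, 3.00), D = (8.48, -3.00). Equal radii place S and K the same way about V: S = V + 9.0·n = (2.63, 34.4), K = V − 9.0·n = (19.6, 28.4). Then |ES| = |S − E| = 34.5.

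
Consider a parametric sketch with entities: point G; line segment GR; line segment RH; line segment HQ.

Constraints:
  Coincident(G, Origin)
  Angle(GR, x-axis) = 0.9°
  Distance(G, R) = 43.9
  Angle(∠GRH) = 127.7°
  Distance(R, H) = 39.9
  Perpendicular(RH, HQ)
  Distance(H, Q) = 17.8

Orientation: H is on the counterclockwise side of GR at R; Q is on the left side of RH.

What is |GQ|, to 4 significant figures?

68.86

G is at the origin; GR runs at 0.9° with length 43.9, so R = 43.9·(cos 0.9°, sin 0.9°) = (43.89, 0.6896). ∠GRH = 127.7°, so RH runs at 0.9° + (180° − 127.7°) = 53.20° from the x-axis; with |RH| = 39.9, H = R + 39.9·(cos 53.20°, sin 53.20°) = (67.80, 32.64). RH ⟂ HQ; with |HQ| = 17.8 on the left of RH, Q = H + 17.8·(-0.8007, 0.5990) = (53.54, 43.30). Then |GQ| = |Q − G| = 68.86.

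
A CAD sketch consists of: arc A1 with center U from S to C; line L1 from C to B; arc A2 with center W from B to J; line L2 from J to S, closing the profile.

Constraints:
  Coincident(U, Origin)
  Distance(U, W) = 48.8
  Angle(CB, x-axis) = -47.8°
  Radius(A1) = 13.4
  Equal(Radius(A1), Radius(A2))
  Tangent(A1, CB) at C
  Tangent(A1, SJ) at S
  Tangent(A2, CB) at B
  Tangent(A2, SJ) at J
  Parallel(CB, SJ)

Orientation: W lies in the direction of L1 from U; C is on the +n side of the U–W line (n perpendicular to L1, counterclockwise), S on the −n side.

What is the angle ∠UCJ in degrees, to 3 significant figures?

61.2°

Tangency of A1 to both parallel lines with radius 13.4 puts C and S at U ± 13.4·n: C = (9.93, 9.00), S = (-9.93, -9.00). Equal radii place B and J the same way about W: B = W + 13.4·n = (42.7, -27.2), J = W − 13.4·n = (22.9, -45.2). Then cos ∠UCJ = CU·CJ / (|CU||CJ|), giving 61.2°.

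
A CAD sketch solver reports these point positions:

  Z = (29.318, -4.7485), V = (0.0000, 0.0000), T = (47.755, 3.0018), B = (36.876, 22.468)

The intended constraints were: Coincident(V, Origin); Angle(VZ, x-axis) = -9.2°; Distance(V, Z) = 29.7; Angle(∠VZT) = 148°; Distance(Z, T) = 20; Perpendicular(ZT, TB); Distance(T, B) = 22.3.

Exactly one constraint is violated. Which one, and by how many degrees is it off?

Perpendicular(ZT, TB) — off by 6.40°.

V = (0.00, 0.00) ✓; VZ at -9.200° ✓; |VZ| = 29.70 ✓; ∠VZT = 148.0° ✓; |ZT| = 20.00 ✓; ∠(ZT, TB) = 96.40° ✗; |TB| = 22.30 ✓.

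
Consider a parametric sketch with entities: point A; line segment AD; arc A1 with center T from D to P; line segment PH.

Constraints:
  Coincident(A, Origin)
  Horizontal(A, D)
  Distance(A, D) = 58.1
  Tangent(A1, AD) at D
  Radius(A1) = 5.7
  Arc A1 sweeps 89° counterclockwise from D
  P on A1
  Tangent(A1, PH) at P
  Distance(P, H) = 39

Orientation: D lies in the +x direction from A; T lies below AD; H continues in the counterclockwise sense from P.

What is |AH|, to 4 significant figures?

68.29

On A1, D sits at bearing 90° from T; an 89° counterclockwise sweep puts P at bearing 179°, so P = T + 5.7·(cos 179°, sin 179°) = (52.40, -5.601). Since A1 is tangent to PH there, TP ⟂ PH, so PH runs along (−sin 179°, cos 179°); with |PH| = 39.0, H = (51.72, -44.59). Then |AH| = |H − A| = 68.29.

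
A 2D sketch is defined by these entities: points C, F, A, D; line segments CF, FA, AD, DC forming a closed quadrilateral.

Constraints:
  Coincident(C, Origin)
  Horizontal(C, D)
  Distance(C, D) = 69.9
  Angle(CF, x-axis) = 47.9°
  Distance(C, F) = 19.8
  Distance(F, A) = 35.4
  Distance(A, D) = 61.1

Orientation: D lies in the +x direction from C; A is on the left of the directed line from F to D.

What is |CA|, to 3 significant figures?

54.8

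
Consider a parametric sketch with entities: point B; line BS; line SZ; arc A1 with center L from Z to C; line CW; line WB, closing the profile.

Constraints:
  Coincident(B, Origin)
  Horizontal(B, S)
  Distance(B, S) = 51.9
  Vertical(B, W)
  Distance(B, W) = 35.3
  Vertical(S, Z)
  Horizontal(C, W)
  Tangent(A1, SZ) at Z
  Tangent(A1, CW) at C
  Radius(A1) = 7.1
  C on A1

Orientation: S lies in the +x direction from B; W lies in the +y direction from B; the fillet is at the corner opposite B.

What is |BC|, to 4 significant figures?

57.04

B is at the origin; B and S share the same y with |BS| = 51.9 and S on the +x side, so S = (51.90, 0.000). BW is vertical with |BW| = 35.3 and W on the +y side, so W = (0.000, 35.30). The virtual corner opposite B is at (51.90, 35.30). A1 meets SZ tangentially, so LZ is at right angles to SZ and since A1 is tangent to CW there, LC ⟂ CW, with radius 7.1, so the center L sits 7.1 in from both sides at L = (44.80, 28.20). That places the tangent points at Z = (51.90, 28.20) on SZ and C = (44.80, 35.30) on CW. Then |BC| = |C − B| = 57.04.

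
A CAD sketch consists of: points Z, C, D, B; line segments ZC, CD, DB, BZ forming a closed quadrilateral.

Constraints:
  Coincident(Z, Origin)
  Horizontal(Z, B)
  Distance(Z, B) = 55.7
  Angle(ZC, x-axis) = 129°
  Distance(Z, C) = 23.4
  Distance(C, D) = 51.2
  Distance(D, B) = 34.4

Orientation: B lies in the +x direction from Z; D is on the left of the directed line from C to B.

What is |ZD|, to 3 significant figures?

45.2

Checks: |ZB| = 55.70 ✓; |ZC| = 23.40 ✓; |CD| = 51.20 ✓; |DB| = 34.40 ✓.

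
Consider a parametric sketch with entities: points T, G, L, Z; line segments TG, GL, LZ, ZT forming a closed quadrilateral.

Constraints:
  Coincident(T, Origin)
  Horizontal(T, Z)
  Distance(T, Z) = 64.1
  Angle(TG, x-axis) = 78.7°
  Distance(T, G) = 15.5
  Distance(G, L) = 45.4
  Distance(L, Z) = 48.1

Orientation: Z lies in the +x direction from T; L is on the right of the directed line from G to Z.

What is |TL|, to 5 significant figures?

34.482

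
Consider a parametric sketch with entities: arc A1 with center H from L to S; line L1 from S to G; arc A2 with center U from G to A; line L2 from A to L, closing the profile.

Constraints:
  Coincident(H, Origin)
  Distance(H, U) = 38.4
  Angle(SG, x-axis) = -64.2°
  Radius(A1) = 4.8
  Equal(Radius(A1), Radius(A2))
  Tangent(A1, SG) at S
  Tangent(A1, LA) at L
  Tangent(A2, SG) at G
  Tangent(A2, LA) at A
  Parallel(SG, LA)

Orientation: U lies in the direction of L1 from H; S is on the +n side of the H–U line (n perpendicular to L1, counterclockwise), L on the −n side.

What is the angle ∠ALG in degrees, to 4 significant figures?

14.04°

The slot axis is L1's direction at -64.2°, so u = (cos -64.2°, sin -64.2°) = (0.4352, -0.9003) and n = (−sin -64.2°, cos -64.2°) = (0.9003, 0.4352). H is at the origin and U lies 38.4 along u from H, so U = 38.4·u = (16.71, -34.57). Tangency of A1 to both parallel lines with radius 4.8 puts S and L at H ± 4.8·n: S = (4.322, 2.089), L = (-4.322, -2.089). Equal radii place G and A the same way about U: G = U + 4.8·n = (21.03, -32.48), A = U − 4.8·n = (12.39, -36.66). Then cos ∠ALG = LA·LG / (|LA||LG|), giving 14.04°.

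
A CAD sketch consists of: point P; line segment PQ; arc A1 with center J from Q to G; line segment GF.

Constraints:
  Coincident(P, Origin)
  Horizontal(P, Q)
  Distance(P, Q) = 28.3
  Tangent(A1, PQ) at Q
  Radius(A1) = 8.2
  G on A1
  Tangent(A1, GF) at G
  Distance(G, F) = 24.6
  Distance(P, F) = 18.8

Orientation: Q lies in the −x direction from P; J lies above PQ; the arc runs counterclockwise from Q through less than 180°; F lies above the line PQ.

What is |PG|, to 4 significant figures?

22.98

P is at the origin; P and Q share the same y with |PQ| = 28.3 and Q on the −x side, so Q = (-28.30, 0.000). A1 meets PQ tangentially, so JQ is at right angles to PQ, so J = Q + (0, 8.2) = (-28.30, 8.200). Since JG ⟂ GF (tangency), |JF| = √(8.2² + 24.6²) = 25.93 regardless of where G sits on A1. So F lies on both circle(P, 18.8) and circle(J, 25.93); the above-PQ intersection is F = (-4.407, 18.28). G is the foot of the tangent from F: G = (-22.89, 2.040).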